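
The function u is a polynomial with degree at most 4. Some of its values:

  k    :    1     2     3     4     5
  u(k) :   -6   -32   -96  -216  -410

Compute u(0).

Write u(k) = ak^4 + bk³ + ck² + dk + e; the 5 given values yield a linear system in the 5 coefficients.
Solving, the leading coefficient vanishes, and u(k) = -3k³ - k² - 2k.
Then u(0) = 0.

0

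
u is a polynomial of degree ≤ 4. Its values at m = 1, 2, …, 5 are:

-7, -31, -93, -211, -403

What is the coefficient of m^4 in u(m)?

First differences: -24, -62, -118, -192. Second differences: -38, -56, -74. Third differences: -18, -18.
Level-3 differences are constant, so u has degree 3.
Fitting a degree-3 polynomial gives u(m) = -3m³ - m² - 3.
The coefficient of m^4 is 0.

0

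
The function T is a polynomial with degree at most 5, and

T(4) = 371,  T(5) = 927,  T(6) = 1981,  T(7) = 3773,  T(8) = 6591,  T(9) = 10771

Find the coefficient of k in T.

-1

Write T(k) = ak^5 + bk^4 + ck³ + dk² + ek + p; the 6 given values yield a linear system in the 6 coefficients.
Solving, the leading coefficient vanishes, and T(k) = 2k^4 - 4k³ + 7k² - k + 7.
The coefficient of k is -1.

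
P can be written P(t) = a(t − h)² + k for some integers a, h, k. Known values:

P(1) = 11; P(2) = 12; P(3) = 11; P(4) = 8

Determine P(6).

First differences 1, -1, -3; second difference -2 = 2a, so a = -1.
Expanding, the t-coefficient is −2ah = 2h; matching it to the data gives h = 2, and then k = 12.
So P(t) = -1(t − 2)² + 12.
P(6) = -1·4² + 12 = -4.

-4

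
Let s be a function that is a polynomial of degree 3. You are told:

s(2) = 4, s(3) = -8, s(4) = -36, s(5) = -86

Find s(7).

-276

Write s(m) = am³ + bm² + cm + d; the 4 given values yield a linear system in the 4 coefficients.
Solving, s(m) = -m³ + m² + 2m + 4.
Then s(7) = -276.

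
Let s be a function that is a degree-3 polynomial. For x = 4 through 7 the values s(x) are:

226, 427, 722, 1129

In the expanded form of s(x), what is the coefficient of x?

Write s(x) = ax³ + bx² + cx + d; the 4 given values yield a linear system in the 4 coefficients.
Solving, s(x) = 3x³ + 2x² + 2.
The coefficient of x is 0.

0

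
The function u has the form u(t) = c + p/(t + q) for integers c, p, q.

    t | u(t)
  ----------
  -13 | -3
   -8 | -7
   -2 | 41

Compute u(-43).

0

(u(t) − c)(t + q) = p for each data point; the three points give a linear system in c and q, then p follows.
Solving: c = 1, q = 3, p = 40, so u(t) = 1 + 40/(t + 3).
Then u(-43) = 1 + 40/(-40) = 0.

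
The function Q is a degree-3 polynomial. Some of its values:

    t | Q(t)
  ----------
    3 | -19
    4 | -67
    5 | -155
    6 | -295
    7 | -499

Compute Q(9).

-1147

Write Q(t) = at³ + bt² + ct + d; the 5 given values yield a linear system in the 4 coefficients.
Solving, Q(t) = -2t³ + 4t² - 2t + 5.
Then Q(9) = -1147.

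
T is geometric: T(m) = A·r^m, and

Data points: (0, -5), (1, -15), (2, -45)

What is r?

3

Consecutive ratio: -15/(-5) = 3, and -45/(-15) = 3, so r = 3.
Then A·3^0 = -5 gives A = -5, and T(m) = -5·3^m.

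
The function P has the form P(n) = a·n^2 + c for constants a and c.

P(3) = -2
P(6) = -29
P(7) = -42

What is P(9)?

From P(3) = -2 and P(6) = -29: 9a + c = -2 and 36a + c = -29.
Subtracting: 27a = -27, so a = -1; then c = -2 − (-1)·9 = 7.
So P(n) = -1n² + 7, and P(9) = -74.

-74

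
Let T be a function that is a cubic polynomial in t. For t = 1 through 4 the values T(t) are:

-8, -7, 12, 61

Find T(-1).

Write T(t) = at³ + bt² + ct + d; the 4 given values yield a linear system in the 4 coefficients.
Solving, T(t) = 2t³ - 3t² - 4t - 3.
Then T(-1) = -4.

-4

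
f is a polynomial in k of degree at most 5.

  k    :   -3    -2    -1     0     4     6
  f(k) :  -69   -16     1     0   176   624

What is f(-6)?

-624

Write f(k) = ak^5 + bk^4 + ck³ + dk² + ek + p; the 6 given values yield a linear system in the 6 coefficients.
Solving, the top 2 coefficients vanish, and f(k) = 3k³ - 4k.
Then f(-6) = -624.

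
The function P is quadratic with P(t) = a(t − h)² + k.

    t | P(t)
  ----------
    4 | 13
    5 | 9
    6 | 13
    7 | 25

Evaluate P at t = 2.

First differences -4, 4, 12; second difference 8 = 2a, so a = 4.
Expanding, the t-coefficient is −2ah = -8h; matching it to the data gives h = 5, and then k = 9.
So P(t) = 4(t − 5)² + 9.
P(2) = 4·(-3)² + 9 = 45.

45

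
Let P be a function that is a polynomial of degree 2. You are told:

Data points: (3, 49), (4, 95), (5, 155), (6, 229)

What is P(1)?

-1

Write P(n) = an² + bn + c; the 4 given values yield a linear system in the 3 coefficients.
Solving, P(n) = 7n² - 3n - 5.
Then P(1) = -1.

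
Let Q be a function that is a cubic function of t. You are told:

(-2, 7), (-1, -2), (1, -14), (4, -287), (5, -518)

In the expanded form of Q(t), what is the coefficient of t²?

Write Q(t) = at³ + bt² + ct + d; the 5 given values yield a linear system in the 4 coefficients.
Solving, Q(t) = -3t³ - 5t² - 3t - 3.
The coefficient of t² is -5.

-5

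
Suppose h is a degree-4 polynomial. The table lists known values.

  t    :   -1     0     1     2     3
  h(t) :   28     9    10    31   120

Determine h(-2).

115

Write h(t) = at^4 + bt³ + ct² + dt + e; the 5 given values yield a linear system in the 5 coefficients.
Solving, h(t) = 2t^4 - 4t³ + 8t² - 5t + 9.
Then h(-2) = 115.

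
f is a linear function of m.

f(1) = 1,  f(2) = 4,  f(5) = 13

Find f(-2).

Write f(m) = am + b; the 3 given values yield a linear system in the 2 coefficients.
Solving, f(m) = 3m - 2.
Then f(-2) = -8.

-8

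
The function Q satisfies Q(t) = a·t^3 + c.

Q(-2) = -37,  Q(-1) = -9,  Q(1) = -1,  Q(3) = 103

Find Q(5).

495

From Q(-2) = -37 and Q(-1) = -9: -8a + c = -37 and -1a + c = -9.
Subtracting: 7a = 28, so a = 4; then c = -37 − 4·(-8) = -5.
So Q(t) = 4t³ − 5, and Q(5) = 495.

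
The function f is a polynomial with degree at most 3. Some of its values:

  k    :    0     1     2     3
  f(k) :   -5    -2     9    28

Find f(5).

First differences: 3, 11, 19. Second differences: 8, 8.
Level-2 differences are constant, so f has degree 2.
Fitting a degree-2 polynomial gives f(k) = 4k² - k - 5.
Then f(5) = 90.

90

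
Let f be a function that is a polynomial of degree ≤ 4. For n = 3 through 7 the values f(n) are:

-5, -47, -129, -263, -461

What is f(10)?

First differences: -42, -82, -134, -198. Second differences: -40, -52, -64. Third differences: -12, -12.
Level-3 differences are constant, so f has degree 3.
Fitting a degree-3 polynomial gives f(n) = -2n³ + 4n² + 4n + 1.
Then f(10) = -1559.

-1559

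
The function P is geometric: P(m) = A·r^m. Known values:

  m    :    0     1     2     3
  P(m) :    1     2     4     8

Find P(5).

32

Consecutive ratio: 2/1 = 2, and 4/2 = 2, so r = 2.
Then A·2^0 = 1 gives A = 1, and P(m) = 1·2^m.
P(5) = 1·2^5 = 32.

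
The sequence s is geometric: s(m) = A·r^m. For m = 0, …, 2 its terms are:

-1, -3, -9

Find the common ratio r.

Consecutive ratio: -3/(-1) = 3, and -9/(-3) = 3, so r = 3.
Then A·3^0 = -1 gives A = -1, and s(m) = -1·3^m.

3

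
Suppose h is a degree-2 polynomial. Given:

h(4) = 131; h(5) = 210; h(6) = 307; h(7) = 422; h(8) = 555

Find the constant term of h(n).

First differences: 79, 97, 115, 133. Second differences: 18, 18, 18.
Level-2 differences are constant, so h has degree 2.
Fitting a degree-2 polynomial gives h(n) = 9n² - 2n - 5.
The constant term is h(0) = -5.

-5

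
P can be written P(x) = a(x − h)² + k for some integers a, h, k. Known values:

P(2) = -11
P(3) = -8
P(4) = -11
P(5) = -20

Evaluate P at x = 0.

-35

First differences 3, -3, -9; second difference -6 = 2a, so a = -3.
Expanding, the x-coefficient is −2ah = 6h; matching it to the data gives h = 3, and then k = -8.
So P(x) = -3(x − 3)² − 8.
P(0) = -3·(-3)² − 8 = -35.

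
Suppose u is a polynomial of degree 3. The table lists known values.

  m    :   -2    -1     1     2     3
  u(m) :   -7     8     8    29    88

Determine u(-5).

Write u(m) = am³ + bm² + cm + d; the 5 given values yield a linear system in the 4 coefficients.
Solving, u(m) = 3m³ + m² - 3m + 7.
Then u(-5) = -328.

-328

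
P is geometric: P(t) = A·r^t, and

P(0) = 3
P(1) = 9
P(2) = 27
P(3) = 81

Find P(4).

Consecutive ratio: 9/3 = 3, and 27/9 = 3, so r = 3.
Then A·3^0 = 3 gives A = 3, and P(t) = 3·3^t.
P(4) = 3·3^4 = 243.

243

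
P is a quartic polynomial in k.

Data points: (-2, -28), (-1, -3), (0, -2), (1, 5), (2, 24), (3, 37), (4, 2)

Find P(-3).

-131

Write P(k) = ak^4 + bk³ + ck² + dk + e; the 7 given values yield a linear system in the 5 coefficients.
Solving, P(k) = -k^4 + 3k³ + 4k² + k - 2.
Then P(-3) = -131.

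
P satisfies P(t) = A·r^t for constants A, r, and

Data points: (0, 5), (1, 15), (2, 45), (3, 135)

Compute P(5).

1215

Consecutive ratio: 15/5 = 3, and 45/15 = 3, so r = 3.
Then A·3^0 = 5 gives A = 5, and P(t) = 5·3^t.
P(5) = 5·3^5 = 1215.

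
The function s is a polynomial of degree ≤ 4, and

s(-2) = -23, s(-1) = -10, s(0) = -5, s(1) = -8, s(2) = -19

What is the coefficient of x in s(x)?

First differences: 13, 5, -3, -11. Second differences: -8, -8, -8.
Level-2 differences are constant, so s has degree 2.
Fitting a degree-2 polynomial gives s(x) = -4x² + x - 5.
The coefficient of x is 1.

1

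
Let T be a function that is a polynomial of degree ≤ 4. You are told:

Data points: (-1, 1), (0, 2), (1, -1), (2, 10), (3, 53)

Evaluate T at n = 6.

Write T(n) = an^4 + bn³ + cn² + dn + e; the 5 given values yield a linear system in the 5 coefficients.
Solving, the leading coefficient vanishes, and T(n) = 3n³ - 2n² - 4n + 2.
Then T(6) = 554.

554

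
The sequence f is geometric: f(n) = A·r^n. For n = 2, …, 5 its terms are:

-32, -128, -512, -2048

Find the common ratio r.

4

Consecutive ratio: -128/(-32) = 4, and -512/(-128) = 4, so r = 4.
Then A·4^2 = -32 gives A = -2, and f(n) = -2·4^n.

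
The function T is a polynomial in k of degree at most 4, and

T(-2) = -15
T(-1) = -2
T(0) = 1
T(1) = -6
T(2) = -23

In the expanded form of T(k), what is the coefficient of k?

-2

First differences: 13, 3, -7, -17. Second differences: -10, -10, -10.
Level-2 differences are constant, so T has degree 2.
Fitting a degree-2 polynomial gives T(k) = -5k² - 2k + 1.
The coefficient of k is -2.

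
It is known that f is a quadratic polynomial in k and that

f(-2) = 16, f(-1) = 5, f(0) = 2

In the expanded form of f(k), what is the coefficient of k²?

Write f(k) = ak² + bk + c; the 3 given values yield a linear system in the 3 coefficients.
Solving, f(k) = 4k² + k + 2.
The coefficient of k² is 4.

4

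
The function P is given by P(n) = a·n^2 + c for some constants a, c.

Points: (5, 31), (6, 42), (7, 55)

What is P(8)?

70

From P(5) = 31 and P(6) = 42: 25a + c = 31 and 36a + c = 42.
Subtracting: 11a = 11, so a = 1; then c = 31 − 1·25 = 6.
So P(n) = 1n² + 6, and P(8) = 70.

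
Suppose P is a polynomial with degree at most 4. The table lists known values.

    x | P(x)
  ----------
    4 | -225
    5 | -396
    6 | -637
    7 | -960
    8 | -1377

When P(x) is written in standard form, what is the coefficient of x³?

Write P(x) = ax^4 + bx³ + cx² + dx + e; the 5 given values yield a linear system in the 5 coefficients.
Solving, the leading coefficient vanishes, and P(x) = -2x³ - 5x² - 4x - 1.
The coefficient of x³ is -2.

-2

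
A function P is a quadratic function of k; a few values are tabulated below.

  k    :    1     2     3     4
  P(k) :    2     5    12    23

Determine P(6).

First differences: 3, 7, 11. Second differences: 4, 4.
Level-2 differences are constant, so P has degree 2.
Fitting a degree-2 polynomial gives P(k) = 2k² - 3k + 3.
Then P(6) = 57.

57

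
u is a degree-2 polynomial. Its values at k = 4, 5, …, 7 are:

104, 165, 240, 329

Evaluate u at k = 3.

Write u(k) = ak² + bk + c; the 4 given values yield a linear system in the 3 coefficients.
Solving, u(k) = 7k² - 2k.
Then u(3) = 57.

57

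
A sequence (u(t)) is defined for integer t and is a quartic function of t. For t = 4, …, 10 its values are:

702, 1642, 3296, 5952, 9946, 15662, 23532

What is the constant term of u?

Write u(t) = at^4 + bt³ + ct² + dt + e; the 7 given values yield a linear system in the 5 coefficients.
Solving, u(t) = 2t^4 + 4t³ - 5t² + 3t + 2.
The constant term is u(0) = 2.

2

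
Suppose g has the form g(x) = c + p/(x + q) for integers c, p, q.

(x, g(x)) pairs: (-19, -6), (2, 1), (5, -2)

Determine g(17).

(g(x) − c)(x + q) = p for each data point; the three points give a linear system in c and q, then p follows.
Solving: c = -5, q = 1, p = 18, so g(x) = -5 + 18/(x + 1).
Then g(17) = -5 + 18/18 = -4.

-4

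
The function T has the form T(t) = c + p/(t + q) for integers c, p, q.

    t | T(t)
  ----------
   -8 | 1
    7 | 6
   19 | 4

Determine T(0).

-15

(T(t) − c)(t + q) = p for each data point; the three points give a linear system in c and q, then p follows.
Solving: c = 3, q = -1, p = 18, so T(t) = 3 + 18/(t − 1).
Then T(0) = 3 + 18/(-1) = -15.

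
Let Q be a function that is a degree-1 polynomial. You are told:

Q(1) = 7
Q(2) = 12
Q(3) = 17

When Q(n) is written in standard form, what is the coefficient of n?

5

Write Q(n) = an + b; the 3 given values yield a linear system in the 2 coefficients.
Solving, Q(n) = 5n + 2.
The coefficient of n is 5.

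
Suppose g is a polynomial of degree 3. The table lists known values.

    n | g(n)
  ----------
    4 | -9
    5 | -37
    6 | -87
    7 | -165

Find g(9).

Write g(n) = an³ + bn² + cn + d; the 4 given values yield a linear system in the 4 coefficients.
Solving, g(n) = -n³ + 4n² - 3n + 3.
Then g(9) = -429.

-429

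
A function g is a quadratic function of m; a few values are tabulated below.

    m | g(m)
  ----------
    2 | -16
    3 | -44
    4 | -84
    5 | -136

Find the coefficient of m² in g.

Write g(m) = am² + bm + c; the 4 given values yield a linear system in the 3 coefficients.
Solving, g(m) = -6m² + 2m + 4.
The coefficient of m² is -6.

-6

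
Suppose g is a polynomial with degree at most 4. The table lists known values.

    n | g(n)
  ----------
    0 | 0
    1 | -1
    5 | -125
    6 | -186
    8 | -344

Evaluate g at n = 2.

Write g(n) = an^4 + bn³ + cn² + dn + e; the 5 given values yield a linear system in the 5 coefficients.
Solving, the top 2 coefficients vanish, and g(n) = -6n² + 5n.
Then g(2) = -14.

-14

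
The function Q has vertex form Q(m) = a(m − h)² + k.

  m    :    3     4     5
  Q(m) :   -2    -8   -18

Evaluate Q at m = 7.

-50

First differences -6, -10; second difference -4 = 2a, so a = -2.
Expanding, the m-coefficient is −2ah = 4h; matching it to the data gives h = 2, and then k = 0.
So Q(m) = -2(m − 2)² + 0.
Q(7) = -2·5² + 0 = -50.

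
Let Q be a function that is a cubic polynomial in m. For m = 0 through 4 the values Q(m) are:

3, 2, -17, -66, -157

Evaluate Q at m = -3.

18

Write Q(m) = am³ + bm² + cm + d; the 5 given values yield a linear system in the 4 coefficients.
Solving, Q(m) = -2m³ - 3m² + 4m + 3.
Then Q(-3) = 18.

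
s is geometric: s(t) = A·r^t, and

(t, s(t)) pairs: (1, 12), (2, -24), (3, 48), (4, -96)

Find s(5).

Consecutive ratio: -24/12 = -2, and 48/(-24) = -2, so r = -2.
Then A·(-2)^1 = 12 gives A = -6, and s(t) = -6·(-2)^t.
s(5) = -6·(-2)^5 = 192.

192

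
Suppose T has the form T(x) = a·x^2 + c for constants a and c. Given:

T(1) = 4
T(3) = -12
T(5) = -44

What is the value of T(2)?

-2

From T(1) = 4 and T(3) = -12: 1a + c = 4 and 9a + c = -12.
Subtracting: 8a = -16, so a = -2; then c = 4 − (-2)·1 = 6.
So T(x) = -2x² + 6, and T(2) = -2.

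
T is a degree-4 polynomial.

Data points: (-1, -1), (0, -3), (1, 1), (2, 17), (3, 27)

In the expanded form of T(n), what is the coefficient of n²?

4

Write T(n) = an^4 + bn³ + cn² + dn + e; the 5 given values yield a linear system in the 5 coefficients.
Solving, T(n) = -n^4 + 3n³ + 4n² - 2n - 3.
The coefficient of n² is 4.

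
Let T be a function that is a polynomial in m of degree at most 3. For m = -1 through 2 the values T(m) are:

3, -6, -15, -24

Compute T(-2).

First differences: -9, -9, -9.
Level-1 differences are constant, so T has degree 1.
Fitting a degree-1 polynomial gives T(m) = -9m - 6.
Then T(-2) = 12.

12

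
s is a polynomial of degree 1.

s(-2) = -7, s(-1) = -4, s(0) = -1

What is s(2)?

5

First differences: 3, 3.
Level-1 differences are constant, so s has degree 1.
Fitting a degree-1 polynomial gives s(t) = 3t - 1.
Then s(2) = 5.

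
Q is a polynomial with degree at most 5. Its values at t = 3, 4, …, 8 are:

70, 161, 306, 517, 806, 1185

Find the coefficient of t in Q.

-4

First differences: 91, 145, 211, 289, 379. Second differences: 54, 66, 78, 90. Third differences: 12, 12, 12.
Level-3 differences are constant, so Q has degree 3.
Fitting a degree-3 polynomial gives Q(t) = 2t³ + 3t² - 4t + 1.
The coefficient of t is -4.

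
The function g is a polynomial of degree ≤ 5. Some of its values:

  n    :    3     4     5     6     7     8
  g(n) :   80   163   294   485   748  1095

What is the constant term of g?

-1

First differences: 83, 131, 191, 263, 347. Second differences: 48, 60, 72, 84. Third differences: 12, 12, 12.
Level-3 differences are constant, so g has degree 3.
Fitting a degree-3 polynomial gives g(n) = 2n³ + 9n - 1.
The constant term is g(0) = -1.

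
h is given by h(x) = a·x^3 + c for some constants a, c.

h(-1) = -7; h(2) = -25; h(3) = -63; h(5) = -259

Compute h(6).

From h(-1) = -7 and h(2) = -25: -1a + c = -7 and 8a + c = -25.
Subtracting: 9a = -18, so a = -2; then c = -7 − (-2)·(-1) = -9.
So h(x) = -2x³ − 9, and h(6) = -441.

-441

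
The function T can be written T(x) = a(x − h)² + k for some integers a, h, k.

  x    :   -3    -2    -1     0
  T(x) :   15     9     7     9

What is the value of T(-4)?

25

First differences -6, -2, 2; second difference 4 = 2a, so a = 2.
Expanding, the x-coefficient is −2ah = -4h; matching it to the data gives h = -1, and then k = 7.
So T(x) = 2(x + 1)² + 7.
T(-4) = 2·(-3)² + 7 = 25.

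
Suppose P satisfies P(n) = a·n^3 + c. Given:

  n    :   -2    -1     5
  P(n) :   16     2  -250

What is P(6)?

-432

From P(-2) = 16 and P(-1) = 2: -8a + c = 16 and -1a + c = 2.
Subtracting: 7a = -14, so a = -2; then c = 16 − (-2)·(-8) = 0.
So P(n) = -2n³ + 0, and P(6) = -432.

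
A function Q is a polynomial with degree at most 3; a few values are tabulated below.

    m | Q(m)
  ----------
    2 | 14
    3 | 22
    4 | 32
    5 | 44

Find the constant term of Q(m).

First differences: 8, 10, 12. Second differences: 2, 2.
Level-2 differences are constant, so Q has degree 2.
Fitting a degree-2 polynomial gives Q(m) = m² + 3m + 4.
The constant term is Q(0) = 4.

4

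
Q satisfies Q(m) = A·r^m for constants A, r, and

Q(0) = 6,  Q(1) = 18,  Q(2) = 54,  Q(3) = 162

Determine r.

3

Consecutive ratio: 18/6 = 3, and 54/18 = 3, so r = 3.
Then A·3^0 = 6 gives A = 6, and Q(m) = 6·3^m.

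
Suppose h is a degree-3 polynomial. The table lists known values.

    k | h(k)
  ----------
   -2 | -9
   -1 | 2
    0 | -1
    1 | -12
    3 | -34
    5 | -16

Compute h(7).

90

Write h(k) = ak³ + bk² + ck + d; the 6 given values yield a linear system in the 4 coefficients.
Solving, h(k) = k³ - 4k² - 8k - 1.
Then h(7) = 90.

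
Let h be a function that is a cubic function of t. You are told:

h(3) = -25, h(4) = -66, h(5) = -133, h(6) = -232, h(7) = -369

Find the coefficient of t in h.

Write h(t) = at³ + bt² + ct + d; the 5 given values yield a linear system in the 4 coefficients.
Solving, h(t) = -t³ - t² + 3t + 2.
The coefficient of t is 3.

3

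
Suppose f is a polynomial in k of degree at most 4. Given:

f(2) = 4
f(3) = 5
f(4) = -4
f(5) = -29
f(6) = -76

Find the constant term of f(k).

First differences: 1, -9, -25, -47. Second differences: -10, -16, -22. Third differences: -6, -6.
Level-3 differences are constant, so f has degree 3.
Fitting a degree-3 polynomial gives f(k) = -k³ + 4k² - 4.
The constant term is f(0) = -4.

-4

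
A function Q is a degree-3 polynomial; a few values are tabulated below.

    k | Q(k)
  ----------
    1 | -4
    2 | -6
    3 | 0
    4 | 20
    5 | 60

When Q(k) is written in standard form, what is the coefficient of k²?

First differences: -2, 6, 20, 40. Second differences: 8, 14, 20. Third differences: 6, 6.
Level-3 differences are constant, so Q has degree 3.
Fitting a degree-3 polynomial gives Q(k) = k³ - 2k² - 3k.
The coefficient of k² is -2.

-2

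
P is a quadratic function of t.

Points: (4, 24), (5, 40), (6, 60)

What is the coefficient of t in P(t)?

Write P(t) = at² + bt + c; the 3 given values yield a linear system in the 3 coefficients.
Solving, P(t) = 2t² - 2t.
The coefficient of t is -2.

-2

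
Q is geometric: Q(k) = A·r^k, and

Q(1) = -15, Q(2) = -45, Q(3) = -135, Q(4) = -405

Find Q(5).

-1215

Consecutive ratio: -45/(-15) = 3, and -135/(-45) = 3, so r = 3.
Then A·3^1 = -15 gives A = -5, and Q(k) = -5·3^k.
Q(5) = -5·3^5 = -1215.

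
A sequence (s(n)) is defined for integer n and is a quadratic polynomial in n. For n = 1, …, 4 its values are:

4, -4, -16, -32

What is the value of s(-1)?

8

First differences: -8, -12, -16. Second differences: -4, -4.
Level-2 differences are constant, so s has degree 2.
Fitting a degree-2 polynomial gives s(n) = -2n² - 2n + 8.
Then s(-1) = 8.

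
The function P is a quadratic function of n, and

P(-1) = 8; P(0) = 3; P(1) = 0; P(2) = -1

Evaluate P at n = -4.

35

First differences: -5, -3, -1. Second differences: 2, 2.
Level-2 differences are constant, so P has degree 2.
Fitting a degree-2 polynomial gives P(n) = n² - 4n + 3.
Then P(-4) = 35.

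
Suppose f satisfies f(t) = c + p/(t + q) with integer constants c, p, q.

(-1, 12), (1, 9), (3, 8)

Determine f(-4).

-6

(f(t) − c)(t + q) = p for each data point; the three points give a linear system in c and q, then p follows.
Solving: c = 6, q = 3, p = 12, so f(t) = 6 + 12/(t + 3).
Then f(-4) = 6 + 12/(-1) = -6.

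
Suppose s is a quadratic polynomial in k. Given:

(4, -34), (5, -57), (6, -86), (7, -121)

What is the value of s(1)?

First differences: -23, -29, -35. Second differences: -6, -6.
Level-2 differences are constant, so s has degree 2.
Fitting a degree-2 polynomial gives s(k) = -3k² + 4k - 2.
Then s(1) = -1.

-1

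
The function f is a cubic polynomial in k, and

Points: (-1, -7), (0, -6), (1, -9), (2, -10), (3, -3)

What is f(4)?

Write f(k) = ak³ + bk² + ck + d; the 5 given values yield a linear system in the 4 coefficients.
Solving, f(k) = k³ - 2k² - 2k - 6.
Then f(4) = 18.

18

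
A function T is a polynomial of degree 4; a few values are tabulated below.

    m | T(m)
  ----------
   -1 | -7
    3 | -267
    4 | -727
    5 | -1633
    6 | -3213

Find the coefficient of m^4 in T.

Write T(m) = am^4 + bm³ + cm² + dm + e; the 5 given values yield a linear system in the 5 coefficients.
Solving, T(m) = -2m^4 - 2m³ - 5m² - m - 3.
The coefficient of m^4 is -2.

-2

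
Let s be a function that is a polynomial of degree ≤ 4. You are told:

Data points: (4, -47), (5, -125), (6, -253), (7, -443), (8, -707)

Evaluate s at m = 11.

-2063

First differences: -78, -128, -190, -264. Second differences: -50, -62, -74. Third differences: -12, -12.
Level-3 differences are constant, so s has degree 3.
Fitting a degree-3 polynomial gives s(m) = -2m³ + 5m² - m + 5.
Then s(11) = -2063.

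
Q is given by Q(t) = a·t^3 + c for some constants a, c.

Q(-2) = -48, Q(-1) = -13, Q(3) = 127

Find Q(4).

From Q(-2) = -48 and Q(-1) = -13: -8a + c = -48 and -1a + c = -13.
Subtracting: 7a = 35, so a = 5; then c = -48 − 5·(-8) = -8.
So Q(t) = 5t³ − 8, and Q(4) = 312.

312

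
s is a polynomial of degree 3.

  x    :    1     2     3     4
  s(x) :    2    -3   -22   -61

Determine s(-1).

-6

Write s(x) = ax³ + bx² + cx + d; the 4 given values yield a linear system in the 4 coefficients.
Solving, s(x) = -x³ - x² + 5x - 1.
Then s(-1) = -6.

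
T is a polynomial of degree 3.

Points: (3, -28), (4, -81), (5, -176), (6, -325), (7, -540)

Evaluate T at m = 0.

First differences: -53, -95, -149, -215. Second differences: -42, -54, -66. Third differences: -12, -12.
Level-3 differences are constant, so T has degree 3.
Fitting a degree-3 polynomial gives T(m) = -2m³ + 3m² - 1.
Then T(0) = -1.

-1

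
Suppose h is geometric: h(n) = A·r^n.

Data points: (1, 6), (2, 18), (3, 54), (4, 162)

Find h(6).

Consecutive ratio: 18/6 = 3, and 54/18 = 3, so r = 3.
Then A·3^1 = 6 gives A = 2, and h(n) = 2·3^n.
h(6) = 2·3^6 = 1458.

1458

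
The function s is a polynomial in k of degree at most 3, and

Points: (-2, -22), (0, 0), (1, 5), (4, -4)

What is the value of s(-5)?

Write s(k) = ak³ + bk² + ck + d; the 4 given values yield a linear system in the 4 coefficients.
Solving, the leading coefficient vanishes, and s(k) = -2k² + 7k.
Then s(-5) = -85.

-85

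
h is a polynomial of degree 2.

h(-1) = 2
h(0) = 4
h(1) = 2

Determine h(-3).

Write h(m) = am² + bm + c; the 3 given values yield a linear system in the 3 coefficients.
Solving, h(m) = -2m² + 4.
Then h(-3) = -14.

-14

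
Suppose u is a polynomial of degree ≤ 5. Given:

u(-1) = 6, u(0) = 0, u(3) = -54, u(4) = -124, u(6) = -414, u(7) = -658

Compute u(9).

Write u(t) = at^5 + bt^4 + ct³ + dt² + et + p; the 6 given values yield a linear system in the 6 coefficients.
Solving, the top 2 coefficients vanish, and u(t) = -2t³ + t² - 3t.
Then u(9) = -1404.

-1404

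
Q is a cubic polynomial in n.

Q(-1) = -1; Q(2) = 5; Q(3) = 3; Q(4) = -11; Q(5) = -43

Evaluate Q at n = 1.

Write Q(n) = an³ + bn² + cn + d; the 5 given values yield a linear system in the 4 coefficients.
Solving, Q(n) = -n³ + 3n² + 2n - 3.
Then Q(1) = 1.

1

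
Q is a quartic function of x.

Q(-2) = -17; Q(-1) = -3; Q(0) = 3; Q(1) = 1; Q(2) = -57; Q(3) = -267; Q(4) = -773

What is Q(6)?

First differences: 14, 6, -2, -58, -210, -506. Second differences: -8, -8, -56, -152, -296. Third differences: 0, -48, -96, -144. Fourth differences: -48, -48, -48.
Level-4 differences are constant, so Q has degree 4.
Fitting a degree-4 polynomial gives Q(x) = -2x^4 - 4x³ - 2x² + 6x + 3.
Then Q(6) = -3489.

-3489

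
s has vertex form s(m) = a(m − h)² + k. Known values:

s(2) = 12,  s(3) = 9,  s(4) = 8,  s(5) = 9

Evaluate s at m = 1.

First differences -3, -1, 1; second difference 2 = 2a, so a = 1.
Expanding, the m-coefficient is −2ah = -2h; matching it to the data gives h = 4, and then k = 8.
So s(m) = 1(m − 4)² + 8.
s(1) = 1·(-3)² + 8 = 17.

17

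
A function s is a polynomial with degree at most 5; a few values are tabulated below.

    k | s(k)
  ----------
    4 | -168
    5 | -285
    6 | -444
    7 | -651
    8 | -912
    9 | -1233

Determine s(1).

-9

Write s(k) = ak^5 + bk^4 + ck³ + dk² + ek + p; the 6 given values yield a linear system in the 6 coefficients.
Solving, the top 2 coefficients vanish, and s(k) = -k³ - 6k² - 2k.
Then s(1) = -9.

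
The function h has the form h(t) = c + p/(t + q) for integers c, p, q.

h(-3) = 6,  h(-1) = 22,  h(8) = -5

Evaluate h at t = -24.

-1

(h(t) − c)(t + q) = p for each data point; the three points give a linear system in c and q, then p follows.
Solving: c = -2, q = 0, p = -24, so h(t) = -2 − 24/(t + 0).
Then h(-24) = -2 − 24/(-24) = -1.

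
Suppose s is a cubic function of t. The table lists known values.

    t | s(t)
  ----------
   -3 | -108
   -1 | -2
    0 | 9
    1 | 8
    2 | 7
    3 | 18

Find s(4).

53

Write s(t) = at³ + bt² + ct + d; the 6 given values yield a linear system in the 4 coefficients.
Solving, s(t) = 2t³ - 6t² + 3t + 9.
Then s(4) = 53.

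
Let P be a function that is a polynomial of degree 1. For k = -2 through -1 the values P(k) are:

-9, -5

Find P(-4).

Write P(k) = ak + b; the 2 given values yield a linear system in the 2 coefficients.
Solving, P(k) = 4k - 1.
Then P(-4) = -17.

-17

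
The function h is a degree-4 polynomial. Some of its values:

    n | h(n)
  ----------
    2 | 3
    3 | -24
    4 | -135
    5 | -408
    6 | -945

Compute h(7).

Write h(n) = an^4 + bn³ + cn² + dn + e; the 5 given values yield a linear system in the 5 coefficients.
Solving, h(n) = -n^4 + n³ + 4n² - n - 3.
Then h(7) = -1872.

-1872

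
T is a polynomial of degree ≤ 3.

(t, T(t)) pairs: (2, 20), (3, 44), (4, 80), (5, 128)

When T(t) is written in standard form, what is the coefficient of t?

-6

Write T(t) = at³ + bt² + ct + d; the 4 given values yield a linear system in the 4 coefficients.
Solving, the leading coefficient vanishes, and T(t) = 6t² - 6t + 8.
The coefficient of t is -6.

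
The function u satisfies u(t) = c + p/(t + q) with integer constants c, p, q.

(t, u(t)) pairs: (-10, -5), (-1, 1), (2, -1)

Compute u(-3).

(u(t) − c)(t + q) = p for each data point; the three points give a linear system in c and q, then p follows.
Solving: c = -3, q = 4, p = 12, so u(t) = -3 + 12/(t + 4).
Then u(-3) = -3 + 12/1 = 9.

9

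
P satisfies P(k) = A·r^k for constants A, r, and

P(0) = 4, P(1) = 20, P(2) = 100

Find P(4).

Consecutive ratio: 20/4 = 5, and 100/20 = 5, so r = 5.
Then A·5^0 = 4 gives A = 4, and P(k) = 4·5^k.
P(4) = 4·5^4 = 2500.

2500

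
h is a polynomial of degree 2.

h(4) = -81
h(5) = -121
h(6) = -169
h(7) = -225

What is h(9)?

First differences: -40, -48, -56. Second differences: -8, -8.
Level-2 differences are constant, so h has degree 2.
Fitting a degree-2 polynomial gives h(x) = -4x² - 4x - 1.
Then h(9) = -361.

-361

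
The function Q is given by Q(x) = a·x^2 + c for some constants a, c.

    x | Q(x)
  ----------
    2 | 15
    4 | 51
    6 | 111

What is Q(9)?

From Q(2) = 15 and Q(4) = 51: 4a + c = 15 and 16a + c = 51.
Subtracting: 12a = 36, so a = 3; then c = 15 − 3·4 = 3.
So Q(x) = 3x² + 3, and Q(9) = 246.

246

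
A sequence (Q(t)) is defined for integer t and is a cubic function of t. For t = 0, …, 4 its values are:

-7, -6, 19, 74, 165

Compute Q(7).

First differences: 1, 25, 55, 91. Second differences: 24, 30, 36. Third differences: 6, 6.
Level-3 differences are constant, so Q has degree 3.
Fitting a degree-3 polynomial gives Q(t) = t³ + 9t² - 9t - 7.
Then Q(7) = 714.

714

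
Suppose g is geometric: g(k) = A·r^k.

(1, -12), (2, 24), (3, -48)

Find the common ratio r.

Consecutive ratio: 24/(-12) = -2, and -48/24 = -2, so r = -2.
Then A·(-2)^1 = -12 gives A = 6, and g(k) = 6·(-2)^k.

-2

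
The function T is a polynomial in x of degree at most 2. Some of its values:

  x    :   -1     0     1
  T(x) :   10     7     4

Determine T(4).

First differences: -3, -3.
Level-1 differences are constant, so T has degree 1.
Fitting a degree-1 polynomial gives T(x) = -3x + 7.
Then T(4) = -5.

-5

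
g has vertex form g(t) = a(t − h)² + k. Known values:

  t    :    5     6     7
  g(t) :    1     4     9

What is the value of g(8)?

16

First differences 3, 5; second difference 2 = 2a, so a = 1.
Expanding, the t-coefficient is −2ah = -2h; matching it to the data gives h = 4, and then k = 0.
So g(t) = 1(t − 4)² + 0.
g(8) = 1·4² + 0 = 16.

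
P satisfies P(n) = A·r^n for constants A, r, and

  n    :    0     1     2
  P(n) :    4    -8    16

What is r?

Consecutive ratio: -8/4 = -2, and 16/(-8) = -2, so r = -2.
Then A·(-2)^0 = 4 gives A = 4, and P(n) = 4·(-2)^n.

-2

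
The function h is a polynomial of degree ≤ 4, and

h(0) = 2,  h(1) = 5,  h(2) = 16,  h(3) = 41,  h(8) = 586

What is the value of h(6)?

260

Write h(k) = ak^4 + bk³ + ck² + dk + e; the 5 given values yield a linear system in the 5 coefficients.
Solving, the leading coefficient vanishes, and h(k) = k³ + k² + k + 2.
Then h(6) = 260.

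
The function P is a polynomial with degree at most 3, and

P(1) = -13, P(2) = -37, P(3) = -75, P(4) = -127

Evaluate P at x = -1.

-7

Write P(x) = ax³ + bx² + cx + d; the 4 given values yield a linear system in the 4 coefficients.
Solving, the leading coefficient vanishes, and P(x) = -7x² - 3x - 3.
Then P(-1) = -7.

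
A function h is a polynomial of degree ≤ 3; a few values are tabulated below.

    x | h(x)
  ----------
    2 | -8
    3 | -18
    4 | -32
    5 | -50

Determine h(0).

Write h(x) = ax³ + bx² + cx + d; the 4 given values yield a linear system in the 4 coefficients.
Solving, the leading coefficient vanishes, and h(x) = -2x².
Then h(0) = 0.

0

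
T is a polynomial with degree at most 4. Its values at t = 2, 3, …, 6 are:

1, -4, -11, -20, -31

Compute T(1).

First differences: -5, -7, -9, -11. Second differences: -2, -2, -2.
Level-2 differences are constant, so T has degree 2.
Fitting a degree-2 polynomial gives T(t) = -t² + 5.
Then T(1) = 4.

4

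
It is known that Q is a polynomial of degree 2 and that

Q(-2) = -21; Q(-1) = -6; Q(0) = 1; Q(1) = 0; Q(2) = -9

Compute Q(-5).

First differences: 15, 7, -1, -9. Second differences: -8, -8, -8.
Level-2 differences are constant, so Q has degree 2.
Fitting a degree-2 polynomial gives Q(k) = -4k² + 3k + 1.
Then Q(-5) = -114.

-114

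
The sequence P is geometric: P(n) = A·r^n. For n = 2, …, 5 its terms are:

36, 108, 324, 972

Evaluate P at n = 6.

Consecutive ratio: 108/36 = 3, and 324/108 = 3, so r = 3.
Then A·3^2 = 36 gives A = 4, and P(n) = 4·3^n.
P(6) = 4·3^6 = 2916.

2916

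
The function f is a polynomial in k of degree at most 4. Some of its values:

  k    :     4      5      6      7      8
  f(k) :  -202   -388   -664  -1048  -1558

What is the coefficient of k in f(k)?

-3

First differences: -186, -276, -384, -510. Second differences: -90, -108, -126. Third differences: -18, -18.
Level-3 differences are constant, so f has degree 3.
Fitting a degree-3 polynomial gives f(k) = -3k³ - 3k + 2.
The coefficient of k is -3.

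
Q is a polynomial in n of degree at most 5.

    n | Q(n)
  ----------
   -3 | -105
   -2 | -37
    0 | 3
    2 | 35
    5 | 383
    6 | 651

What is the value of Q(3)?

Write Q(n) = an^5 + bn^4 + cn³ + dn² + en + p; the 6 given values yield a linear system in the 6 coefficients.
Solving, the top 2 coefficients vanish, and Q(n) = 3n³ - n² + 6n + 3.
Then Q(3) = 93.

93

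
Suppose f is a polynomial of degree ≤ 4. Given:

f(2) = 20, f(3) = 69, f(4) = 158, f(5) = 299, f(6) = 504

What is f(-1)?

Write f(t) = at^4 + bt³ + ct² + dt + e; the 5 given values yield a linear system in the 5 coefficients.
Solving, the leading coefficient vanishes, and f(t) = 2t³ + 2t² + t - 6.
Then f(-1) = -7.

-7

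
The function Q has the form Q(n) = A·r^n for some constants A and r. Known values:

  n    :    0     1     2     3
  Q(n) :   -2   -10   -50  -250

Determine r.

Consecutive ratio: -10/(-2) = 5, and -50/(-10) = 5, so r = 5.
Then A·5^0 = -2 gives A = -2, and Q(n) = -2·5^n.

5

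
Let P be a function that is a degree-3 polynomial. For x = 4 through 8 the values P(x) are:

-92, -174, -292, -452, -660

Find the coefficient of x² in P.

-3

Write P(x) = ax³ + bx² + cx + d; the 5 given values yield a linear system in the 4 coefficients.
Solving, P(x) = -x³ - 3x² + 6x - 4.
The coefficient of x² is -3.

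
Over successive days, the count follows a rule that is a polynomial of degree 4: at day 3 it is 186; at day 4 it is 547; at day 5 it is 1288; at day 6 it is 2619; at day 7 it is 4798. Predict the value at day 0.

3

Write the value at x as T(x).
Write T(x) = ax^4 + bx³ + cx² + dx + e; the 5 given values yield a linear system in the 5 coefficients.
Solving, T(x) = 2x^4 - x³ + 8x² - 8x + 3.
Then T(0) = 3.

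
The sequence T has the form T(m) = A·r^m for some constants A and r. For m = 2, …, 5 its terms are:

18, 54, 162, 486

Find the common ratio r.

Consecutive ratio: 54/18 = 3, and 162/54 = 3, so r = 3.
Then A·3^2 = 18 gives A = 2, and T(m) = 2·3^m.

3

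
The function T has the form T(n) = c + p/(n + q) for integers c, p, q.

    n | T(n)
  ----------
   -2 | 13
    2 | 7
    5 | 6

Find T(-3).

(T(n) − c)(n + q) = p for each data point; the three points give a linear system in c and q, then p follows.
Solving: c = 4, q = 4, p = 18, so T(n) = 4 + 18/(n + 4).
Then T(-3) = 4 + 18/1 = 22.

22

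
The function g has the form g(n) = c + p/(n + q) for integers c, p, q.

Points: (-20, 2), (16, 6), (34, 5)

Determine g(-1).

(g(n) − c)(n + q) = p for each data point; the three points give a linear system in c and q, then p follows.
Solving: c = 4, q = 2, p = 36, so g(n) = 4 + 36/(n + 2).
Then g(-1) = 4 + 36/1 = 40.

40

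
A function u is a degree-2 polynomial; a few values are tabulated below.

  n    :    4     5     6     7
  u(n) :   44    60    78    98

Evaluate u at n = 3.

30

First differences: 16, 18, 20. Second differences: 2, 2.
Level-2 differences are constant, so u has degree 2.
Fitting a degree-2 polynomial gives u(n) = n² + 7n.
Then u(3) = 30.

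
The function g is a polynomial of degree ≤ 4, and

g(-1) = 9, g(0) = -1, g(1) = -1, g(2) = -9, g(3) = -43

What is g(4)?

First differences: -10, 0, -8, -34. Second differences: 10, -8, -26. Third differences: -18, -18.
Level-3 differences are constant, so g has degree 3.
Fitting a degree-3 polynomial gives g(k) = -3k³ + 5k² - 2k - 1.
Then g(4) = -121.

-121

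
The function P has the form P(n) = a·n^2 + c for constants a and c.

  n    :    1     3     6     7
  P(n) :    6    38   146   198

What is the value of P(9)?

From P(1) = 6 and P(3) = 38: 1a + c = 6 and 9a + c = 38.
Subtracting: 8a = 32, so a = 4; then c = 6 − 4·1 = 2.
So P(n) = 4n² + 2, and P(9) = 326.

326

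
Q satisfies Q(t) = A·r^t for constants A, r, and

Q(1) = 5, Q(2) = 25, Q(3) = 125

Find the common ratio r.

Consecutive ratio: 25/5 = 5, and 125/25 = 5, so r = 5.
Then A·5^1 = 5 gives A = 1, and Q(t) = 1·5^t.

5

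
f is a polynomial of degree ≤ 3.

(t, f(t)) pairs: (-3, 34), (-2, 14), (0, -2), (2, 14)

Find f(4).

62

Write f(t) = at³ + bt² + ct + d; the 4 given values yield a linear system in the 4 coefficients.
Solving, the leading coefficient vanishes, and f(t) = 4t² - 2.
Then f(4) = 62.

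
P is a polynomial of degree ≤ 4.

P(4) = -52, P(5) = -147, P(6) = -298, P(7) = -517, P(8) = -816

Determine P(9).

First differences: -95, -151, -219, -299. Second differences: -56, -68, -80. Third differences: -12, -12.
Level-3 differences are constant, so P has degree 3.
Fitting a degree-3 polynomial gives P(x) = -2x³ + 2x² + 9x + 8.
Then P(9) = -1207.

-1207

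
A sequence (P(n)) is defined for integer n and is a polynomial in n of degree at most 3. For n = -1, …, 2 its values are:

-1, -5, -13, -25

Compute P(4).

-61

First differences: -4, -8, -12. Second differences: -4, -4.
Level-2 differences are constant, so P has degree 2.
Fitting a degree-2 polynomial gives P(n) = -2n² - 6n - 5.
Then P(4) = -61.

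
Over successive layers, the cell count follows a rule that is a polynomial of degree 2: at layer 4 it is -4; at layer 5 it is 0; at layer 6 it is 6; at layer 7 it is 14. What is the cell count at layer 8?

24

Write the value at n as g(n).
First differences: 4, 6, 8. Second differences: 2, 2.
Level-2 differences are constant, so g has degree 2.
Fitting a degree-2 polynomial gives g(n) = n² - 5n.
Then g(8) = 24.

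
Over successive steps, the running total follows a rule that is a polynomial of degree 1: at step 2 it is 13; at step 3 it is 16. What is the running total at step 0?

7

Write the value at t as h(t).
Write h(t) = at + b; the 2 given values yield a linear system in the 2 coefficients.
Solving, h(t) = 3t + 7.
Then h(0) = 7.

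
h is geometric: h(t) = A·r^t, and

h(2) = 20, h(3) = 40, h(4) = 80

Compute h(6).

320

Consecutive ratio: 40/20 = 2, and 80/40 = 2, so r = 2.
Then A·2^2 = 20 gives A = 5, and h(t) = 5·2^t.
h(6) = 5·2^6 = 320.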